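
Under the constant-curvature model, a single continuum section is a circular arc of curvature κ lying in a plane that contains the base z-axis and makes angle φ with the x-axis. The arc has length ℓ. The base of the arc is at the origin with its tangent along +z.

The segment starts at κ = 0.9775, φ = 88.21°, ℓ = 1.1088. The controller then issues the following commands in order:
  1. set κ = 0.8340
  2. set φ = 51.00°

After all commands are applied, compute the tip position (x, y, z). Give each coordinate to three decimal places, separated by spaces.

initial: κ=0.9775, φ=88.21°, ℓ=1.1088
cmd 1: set κ=0.8340 → (κ,φ,ℓ)=(0.8340,88.21°,1.1088) → tip=(0.0149,0.4769,0.9574)
cmd 2: set φ=51.00° → (κ,φ,ℓ)=(0.8340,51.00°,1.1088) → tip=(0.3003,0.3708,0.9574)

0.300 0.371 0.957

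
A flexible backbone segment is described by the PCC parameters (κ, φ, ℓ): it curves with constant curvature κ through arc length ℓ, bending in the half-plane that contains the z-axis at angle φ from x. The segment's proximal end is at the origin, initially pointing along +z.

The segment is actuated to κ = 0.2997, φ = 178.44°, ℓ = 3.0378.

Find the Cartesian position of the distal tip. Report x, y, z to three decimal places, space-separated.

-1.289 0.035 2.635

θ = κ·ℓ = 0.2997 × 3.0378 = 0.91043 rad
ρ = (1 − cos θ)/κ = (1 − 0.61341)/0.2997 = 1.28993
z = sin θ / κ = 0.78977/0.2997 = 2.63519
x = ρ cos φ = 1.28993 × cos(178.44°) = -1.28945
y = ρ sin φ = 1.28993 × sin(178.44°) = 0.03512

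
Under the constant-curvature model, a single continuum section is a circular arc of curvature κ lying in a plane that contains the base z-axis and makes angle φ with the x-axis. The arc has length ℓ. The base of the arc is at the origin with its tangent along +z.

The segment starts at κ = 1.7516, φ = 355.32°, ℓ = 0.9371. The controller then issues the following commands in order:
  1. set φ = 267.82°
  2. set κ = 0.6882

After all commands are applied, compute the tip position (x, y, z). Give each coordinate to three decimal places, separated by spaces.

initial: κ=1.7516, φ=355.32°, ℓ=0.9371
cmd 1: set φ=267.82° → (κ,φ,ℓ)=(1.7516,267.82°,0.9371) → tip=(-0.0232,-0.6108,0.5695)
cmd 2: set κ=0.6882 → (κ,φ,ℓ)=(0.6882,267.82°,0.9371) → tip=(-0.0111,-0.2916,0.8735)

-0.011 -0.292 0.873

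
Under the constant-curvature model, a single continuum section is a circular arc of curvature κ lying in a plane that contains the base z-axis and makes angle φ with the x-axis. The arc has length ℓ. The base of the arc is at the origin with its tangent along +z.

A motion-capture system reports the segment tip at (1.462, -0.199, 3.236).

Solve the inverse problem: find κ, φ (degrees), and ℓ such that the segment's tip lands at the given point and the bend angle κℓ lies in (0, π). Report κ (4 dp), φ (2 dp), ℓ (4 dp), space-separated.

ρ = √(x²+y²) = √(1.462² + -0.199²) = 1.47548
φ = atan2(y, x) mod 360° = atan2(-0.199, 1.462) = 352.2488°
|p|² = ρ² + z² = 1.47548² + 3.236² = 12.64874
κ = 2ρ / |p|² = 2×1.47548 / 12.64874 = 0.23330
θ = 2·atan2(ρ, z) = 2·atan2(1.47548, 3.236) = 0.85560 rad
ℓ = θ/κ = 0.85560/0.23330 = 3.66735

0.2333 352.25 3.6673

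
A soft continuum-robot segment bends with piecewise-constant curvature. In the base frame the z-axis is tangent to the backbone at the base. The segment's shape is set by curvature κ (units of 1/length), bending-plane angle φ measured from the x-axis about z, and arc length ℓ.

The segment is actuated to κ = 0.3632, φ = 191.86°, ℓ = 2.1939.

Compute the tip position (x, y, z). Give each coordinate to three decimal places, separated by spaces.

-0.811 -0.170 1.969

θ = κ·ℓ = 0.3632 × 2.1939 = 0.79682 rad
ρ = (1 − cos θ)/κ = (1 − 0.69898)/0.3632 = 0.82880
z = sin θ / κ = 0.71514/0.3632 = 1.96900
x = ρ cos φ = 0.82880 × cos(191.86°) = -0.81110
y = ρ sin φ = 0.82880 × sin(191.86°) = -0.17034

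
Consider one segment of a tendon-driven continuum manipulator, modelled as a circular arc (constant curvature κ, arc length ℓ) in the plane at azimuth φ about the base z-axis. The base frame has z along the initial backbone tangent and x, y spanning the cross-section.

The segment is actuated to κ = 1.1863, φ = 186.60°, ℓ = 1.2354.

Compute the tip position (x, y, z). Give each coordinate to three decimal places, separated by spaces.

θ = κ·ℓ = 1.1863 × 1.2354 = 1.46556 rad
ρ = (1 − cos θ)/κ = (1 − 0.10505)/1.1863 = 0.75441
z = sin θ / κ = 0.99447/1.1863 = 0.83829
x = ρ cos φ = 0.75441 × cos(186.60°) = -0.74941
y = ρ sin φ = 0.75441 × sin(186.60°) = -0.08671

-0.749 -0.087 0.838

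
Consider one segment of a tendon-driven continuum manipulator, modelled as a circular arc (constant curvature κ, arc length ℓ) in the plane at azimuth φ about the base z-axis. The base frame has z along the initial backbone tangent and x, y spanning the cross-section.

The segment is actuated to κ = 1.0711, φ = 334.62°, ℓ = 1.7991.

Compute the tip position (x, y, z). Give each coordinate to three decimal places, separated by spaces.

θ = κ·ℓ = 1.0711 × 1.7991 = 1.92702 rad
ρ = (1 − cos θ)/κ = (1 − -0.34873)/1.0711 = 1.25920
z = sin θ / κ = 0.93722/1.0711 = 0.87501
x = ρ cos φ = 1.25920 × cos(334.62°) = 1.13767
y = ρ sin φ = 1.25920 × sin(334.62°) = -0.53972

1.138 -0.540 0.875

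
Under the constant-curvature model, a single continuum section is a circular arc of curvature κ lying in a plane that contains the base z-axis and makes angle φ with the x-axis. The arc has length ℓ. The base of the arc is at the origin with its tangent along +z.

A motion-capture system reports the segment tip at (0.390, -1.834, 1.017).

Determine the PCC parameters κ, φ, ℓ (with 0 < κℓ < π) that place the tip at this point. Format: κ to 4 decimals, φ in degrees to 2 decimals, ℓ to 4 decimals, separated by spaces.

ρ = √(x²+y²) = √(0.390² + -1.834²) = 1.87501
φ = atan2(y, x) mod 360° = atan2(-1.834, 0.390) = 282.0051°
|p|² = ρ² + z² = 1.87501² + 1.017² = 4.54994
κ = 2ρ / |p|² = 2×1.87501 / 4.54994 = 0.82419
θ = 2·atan2(ρ, z) = 2·atan2(1.87501, 1.017) = 2.14762 rad
ℓ = θ/κ = 2.14762/0.82419 = 2.60573

0.8242 282.01 2.6057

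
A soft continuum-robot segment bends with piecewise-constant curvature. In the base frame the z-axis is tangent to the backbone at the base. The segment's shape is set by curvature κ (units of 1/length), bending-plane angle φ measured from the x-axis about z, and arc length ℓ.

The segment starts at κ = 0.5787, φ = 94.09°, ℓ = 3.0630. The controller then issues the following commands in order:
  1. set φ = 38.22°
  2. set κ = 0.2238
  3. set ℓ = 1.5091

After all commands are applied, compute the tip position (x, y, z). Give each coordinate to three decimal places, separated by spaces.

0.198 0.156 1.481

initial: κ=0.5787, φ=94.09°, ℓ=3.0630
cmd 1: set φ=38.22° → (κ,φ,ℓ)=(0.5787,38.22°,3.0630) → tip=(1.6297,1.2833,1.6930)
cmd 2: set κ=0.2238 → (κ,φ,ℓ)=(0.2238,38.22°,3.0630) → tip=(0.7930,0.6245,2.8287)
cmd 3: set ℓ=1.5091 → (κ,φ,ℓ)=(0.2238,38.22°,1.5091) → tip=(0.1983,0.1562,1.4806)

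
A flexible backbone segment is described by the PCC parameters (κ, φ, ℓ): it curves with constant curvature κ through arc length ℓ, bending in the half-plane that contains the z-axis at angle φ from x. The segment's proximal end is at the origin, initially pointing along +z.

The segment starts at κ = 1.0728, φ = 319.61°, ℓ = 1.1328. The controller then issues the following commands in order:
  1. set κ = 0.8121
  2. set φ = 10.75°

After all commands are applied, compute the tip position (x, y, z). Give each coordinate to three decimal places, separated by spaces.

0.477 0.091 0.980

initial: κ=1.0728, φ=319.61°, ℓ=1.1328
cmd 1: set κ=0.8121 → (κ,φ,ℓ)=(0.8121,319.61°,1.1328) → tip=(0.3697,-0.3145,0.9796)
cmd 2: set φ=10.75° → (κ,φ,ℓ)=(0.8121,10.75°,1.1328) → tip=(0.4768,0.0905,0.9796)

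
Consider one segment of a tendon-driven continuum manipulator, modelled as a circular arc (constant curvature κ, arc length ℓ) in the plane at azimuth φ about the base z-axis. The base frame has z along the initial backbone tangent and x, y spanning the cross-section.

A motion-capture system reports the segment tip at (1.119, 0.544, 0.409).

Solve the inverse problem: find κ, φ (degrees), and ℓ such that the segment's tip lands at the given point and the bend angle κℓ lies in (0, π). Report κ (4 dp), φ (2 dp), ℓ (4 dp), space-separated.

1.4507 25.93 1.7278

ρ = √(x²+y²) = √(1.119² + 0.544²) = 1.24423
φ = atan2(y, x) mod 360° = atan2(0.544, 1.119) = 25.9266°
|p|² = ρ² + z² = 1.24423² + 0.409² = 1.71538
κ = 2ρ / |p|² = 2×1.24423 / 1.71538 = 1.45067
θ = 2·atan2(ρ, z) = 2·atan2(1.24423, 0.409) = 2.50641 rad
ℓ = θ/κ = 2.50641/1.45067 = 1.72776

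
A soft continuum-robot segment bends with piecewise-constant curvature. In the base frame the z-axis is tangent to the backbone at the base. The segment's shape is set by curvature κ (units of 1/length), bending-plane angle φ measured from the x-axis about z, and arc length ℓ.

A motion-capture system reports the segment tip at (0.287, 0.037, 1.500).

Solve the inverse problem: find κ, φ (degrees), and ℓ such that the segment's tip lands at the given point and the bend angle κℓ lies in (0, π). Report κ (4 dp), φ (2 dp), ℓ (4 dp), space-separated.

0.2480 7.35 1.5369

ρ = √(x²+y²) = √(0.287² + 0.037²) = 0.28938
φ = atan2(y, x) mod 360° = atan2(0.037, 0.287) = 7.3460°
|p|² = ρ² + z² = 0.28938² + 1.500² = 2.33374
κ = 2ρ / |p|² = 2×0.28938 / 2.33374 = 0.24799
θ = 2·atan2(ρ, z) = 2·atan2(0.28938, 1.500) = 0.38115 rad
ℓ = θ/κ = 0.38115/0.24799 = 1.53694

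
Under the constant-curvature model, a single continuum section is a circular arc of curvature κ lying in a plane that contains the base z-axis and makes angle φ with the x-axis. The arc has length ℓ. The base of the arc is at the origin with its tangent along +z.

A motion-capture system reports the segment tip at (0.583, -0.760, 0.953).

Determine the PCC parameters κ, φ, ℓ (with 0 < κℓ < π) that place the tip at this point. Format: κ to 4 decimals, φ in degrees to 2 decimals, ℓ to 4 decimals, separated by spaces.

ρ = √(x²+y²) = √(0.583² + -0.760²) = 0.95786
φ = atan2(y, x) mod 360° = atan2(-0.760, 0.583) = 307.4920°
|p|² = ρ² + z² = 0.95786² + 0.953² = 1.82570
κ = 2ρ / |p|² = 2×0.95786 / 1.82570 = 1.04930
θ = 2·atan2(ρ, z) = 2·atan2(0.95786, 0.953) = 1.57588 rad
ℓ = θ/κ = 1.57588/1.04930 = 1.50183

1.0493 307.49 1.5018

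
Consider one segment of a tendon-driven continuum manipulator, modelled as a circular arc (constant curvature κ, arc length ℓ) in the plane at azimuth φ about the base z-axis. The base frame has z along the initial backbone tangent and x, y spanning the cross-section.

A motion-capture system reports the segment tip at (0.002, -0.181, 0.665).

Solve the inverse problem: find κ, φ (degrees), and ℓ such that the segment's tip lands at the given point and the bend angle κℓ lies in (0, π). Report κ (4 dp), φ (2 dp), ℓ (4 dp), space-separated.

ρ = √(x²+y²) = √(0.002² + -0.181²) = 0.18101
φ = atan2(y, x) mod 360° = atan2(-0.181, 0.002) = 270.6331°
|p|² = ρ² + z² = 0.18101² + 0.665² = 0.47499
κ = 2ρ / |p|² = 2×0.18101 / 0.47499 = 0.76217
θ = 2·atan2(ρ, z) = 2·atan2(0.18101, 0.665) = 0.53152 rad
ℓ = θ/κ = 0.53152/0.76217 = 0.69738

0.7622 270.63 0.6974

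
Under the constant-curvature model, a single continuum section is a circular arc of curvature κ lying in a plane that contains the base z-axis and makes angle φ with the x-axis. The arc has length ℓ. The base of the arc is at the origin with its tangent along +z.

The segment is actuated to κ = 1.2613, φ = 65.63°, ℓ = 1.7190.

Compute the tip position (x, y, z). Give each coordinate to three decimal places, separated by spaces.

0.511 1.128 0.656

θ = κ·ℓ = 1.2613 × 1.7190 = 2.16817 rad
ρ = (1 − cos θ)/κ = (1 − -0.56248)/1.2613 = 1.23878
z = sin θ / κ = 0.82681/1.2613 = 0.65552
x = ρ cos φ = 1.23878 × cos(65.63°) = 0.51116
y = ρ sin φ = 1.23878 × sin(65.63°) = 1.12841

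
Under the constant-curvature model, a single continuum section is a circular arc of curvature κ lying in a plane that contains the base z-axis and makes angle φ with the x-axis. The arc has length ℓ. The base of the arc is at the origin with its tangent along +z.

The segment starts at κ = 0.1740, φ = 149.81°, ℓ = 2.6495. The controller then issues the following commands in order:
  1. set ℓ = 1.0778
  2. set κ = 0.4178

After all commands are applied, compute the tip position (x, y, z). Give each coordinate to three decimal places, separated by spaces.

-0.206 0.120 1.042

initial: κ=0.1740, φ=149.81°, ℓ=2.6495
cmd 1: set ℓ=1.0778 → (κ,φ,ℓ)=(0.1740,149.81°,1.0778) → tip=(-0.0871,0.0507,1.0715)
cmd 2: set κ=0.4178 → (κ,φ,ℓ)=(0.4178,149.81°,1.0778) → tip=(-0.2062,0.1200,1.0417)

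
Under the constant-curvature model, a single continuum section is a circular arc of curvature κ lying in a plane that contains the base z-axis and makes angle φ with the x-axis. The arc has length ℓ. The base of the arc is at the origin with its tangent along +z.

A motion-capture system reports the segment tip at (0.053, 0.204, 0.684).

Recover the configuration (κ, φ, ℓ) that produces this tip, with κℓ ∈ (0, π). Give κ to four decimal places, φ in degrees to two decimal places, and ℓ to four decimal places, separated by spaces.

0.8229 75.44 0.7265

ρ = √(x²+y²) = √(0.053² + 0.204²) = 0.21077
φ = atan2(y, x) mod 360° = atan2(0.204, 0.053) = 75.4363°
|p|² = ρ² + z² = 0.21077² + 0.684² = 0.51228
κ = 2ρ / |p|² = 2×0.21077 / 0.51228 = 0.82288
θ = 2·atan2(ρ, z) = 2·atan2(0.21077, 0.684) = 0.59783 rad
ℓ = θ/κ = 0.59783/0.82288 = 0.72651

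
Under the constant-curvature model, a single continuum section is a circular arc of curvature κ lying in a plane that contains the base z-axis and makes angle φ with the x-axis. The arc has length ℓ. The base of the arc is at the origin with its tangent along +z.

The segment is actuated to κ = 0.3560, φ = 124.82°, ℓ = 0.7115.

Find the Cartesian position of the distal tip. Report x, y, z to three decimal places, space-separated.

θ = κ·ℓ = 0.3560 × 0.7115 = 0.25329 rad
ρ = (1 − cos θ)/κ = (1 − 0.96809)/0.3560 = 0.08963
z = sin θ / κ = 0.25059/0.3560 = 0.70392
x = ρ cos φ = 0.08963 × cos(124.82°) = -0.05118
y = ρ sin φ = 0.08963 × sin(124.82°) = 0.07358

-0.051 0.074 0.704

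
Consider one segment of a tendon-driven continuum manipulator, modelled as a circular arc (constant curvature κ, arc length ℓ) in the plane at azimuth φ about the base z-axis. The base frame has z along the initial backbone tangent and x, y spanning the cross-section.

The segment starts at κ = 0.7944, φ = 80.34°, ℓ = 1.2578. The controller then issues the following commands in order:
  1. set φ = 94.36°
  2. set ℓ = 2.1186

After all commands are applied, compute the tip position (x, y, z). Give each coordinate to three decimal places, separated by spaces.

initial: κ=0.7944, φ=80.34°, ℓ=1.2578
cmd 1: set φ=94.36° → (κ,φ,ℓ)=(0.7944,94.36°,1.2578) → tip=(-0.0439,0.5761,1.0587)
cmd 2: set ℓ=2.1186 → (κ,φ,ℓ)=(0.7944,94.36°,2.1186) → tip=(-0.1064,1.3957,1.2509)

-0.106 1.396 1.251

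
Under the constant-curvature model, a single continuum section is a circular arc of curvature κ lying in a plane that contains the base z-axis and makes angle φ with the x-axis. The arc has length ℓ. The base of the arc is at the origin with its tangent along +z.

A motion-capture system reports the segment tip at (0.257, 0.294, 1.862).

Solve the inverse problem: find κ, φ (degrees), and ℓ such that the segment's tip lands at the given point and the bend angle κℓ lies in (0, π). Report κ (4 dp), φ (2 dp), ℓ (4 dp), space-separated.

ρ = √(x²+y²) = √(0.257² + 0.294²) = 0.39049
φ = atan2(y, x) mod 360° = atan2(0.294, 0.257) = 48.8417°
|p|² = ρ² + z² = 0.39049² + 1.862² = 3.61953
κ = 2ρ / |p|² = 2×0.39049 / 3.61953 = 0.21577
θ = 2·atan2(ρ, z) = 2·atan2(0.39049, 1.862) = 0.41344 rad
ℓ = θ/κ = 0.41344/0.21577 = 1.91612

0.2158 48.84 1.9161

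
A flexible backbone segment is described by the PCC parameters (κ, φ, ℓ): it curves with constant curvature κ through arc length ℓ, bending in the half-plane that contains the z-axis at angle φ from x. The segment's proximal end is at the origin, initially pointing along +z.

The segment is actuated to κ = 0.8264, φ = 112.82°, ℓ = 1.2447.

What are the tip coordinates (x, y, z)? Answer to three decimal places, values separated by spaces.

-0.227 0.540 1.037

θ = κ·ℓ = 0.8264 × 1.2447 = 1.02862 rad
ρ = (1 − cos θ)/κ = (1 − 0.51600)/0.8264 = 0.58567
z = sin θ / κ = 0.85659/0.8264 = 1.03653
x = ρ cos φ = 0.58567 × cos(112.82°) = -0.22715
y = ρ sin φ = 0.58567 × sin(112.82°) = 0.53983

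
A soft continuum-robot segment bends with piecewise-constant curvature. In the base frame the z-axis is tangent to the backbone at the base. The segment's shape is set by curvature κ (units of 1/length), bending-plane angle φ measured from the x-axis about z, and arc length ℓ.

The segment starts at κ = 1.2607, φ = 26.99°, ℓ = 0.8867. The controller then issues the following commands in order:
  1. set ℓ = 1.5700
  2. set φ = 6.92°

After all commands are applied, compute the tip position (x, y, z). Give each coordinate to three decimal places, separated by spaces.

1.100 0.134 0.728

initial: κ=1.2607, φ=26.99°, ℓ=0.8867
cmd 1: set ℓ=1.5700 → (κ,φ,ℓ)=(1.2607,26.99°,1.5700) → tip=(0.9876,0.5030,0.7279)
cmd 2: set φ=6.92° → (κ,φ,ℓ)=(1.2607,6.92°,1.5700) → tip=(1.1002,0.1335,0.7279)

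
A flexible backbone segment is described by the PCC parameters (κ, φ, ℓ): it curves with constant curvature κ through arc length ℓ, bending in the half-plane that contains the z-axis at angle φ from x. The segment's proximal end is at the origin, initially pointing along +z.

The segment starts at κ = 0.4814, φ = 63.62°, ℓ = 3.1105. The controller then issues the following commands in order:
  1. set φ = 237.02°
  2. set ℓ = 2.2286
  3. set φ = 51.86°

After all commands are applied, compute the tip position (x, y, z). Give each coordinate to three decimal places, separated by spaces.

0.670 0.853 1.825

initial: κ=0.4814, φ=63.62°, ℓ=3.1105
cmd 1: set φ=237.02° → (κ,φ,ℓ)=(0.4814,237.02°,3.1105) → tip=(-1.0478,-1.6148,2.0717)
cmd 2: set ℓ=2.2286 → (κ,φ,ℓ)=(0.4814,237.02°,2.2286) → tip=(-0.5907,-0.9103,1.8250)
cmd 3: set φ=51.86° → (κ,φ,ℓ)=(0.4814,51.86°,2.2286) → tip=(0.6702,0.8535,1.8250)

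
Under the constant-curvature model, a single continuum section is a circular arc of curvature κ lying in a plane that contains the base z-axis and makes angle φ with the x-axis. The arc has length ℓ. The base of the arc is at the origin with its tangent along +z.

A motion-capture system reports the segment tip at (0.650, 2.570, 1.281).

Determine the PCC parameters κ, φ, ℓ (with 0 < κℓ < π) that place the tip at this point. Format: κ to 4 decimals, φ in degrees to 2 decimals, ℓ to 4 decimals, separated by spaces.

0.6116 75.81 3.6645

ρ = √(x²+y²) = √(0.650² + 2.570²) = 2.65092
φ = atan2(y, x) mod 360° = atan2(2.570, 0.650) = 75.8065°
|p|² = ρ² + z² = 2.65092² + 1.281² = 8.66836
κ = 2ρ / |p|² = 2×2.65092 / 8.66836 = 0.61163
θ = 2·atan2(ρ, z) = 2·atan2(2.65092, 1.281) = 2.24131 rad
ℓ = θ/κ = 2.24131/0.61163 = 3.66448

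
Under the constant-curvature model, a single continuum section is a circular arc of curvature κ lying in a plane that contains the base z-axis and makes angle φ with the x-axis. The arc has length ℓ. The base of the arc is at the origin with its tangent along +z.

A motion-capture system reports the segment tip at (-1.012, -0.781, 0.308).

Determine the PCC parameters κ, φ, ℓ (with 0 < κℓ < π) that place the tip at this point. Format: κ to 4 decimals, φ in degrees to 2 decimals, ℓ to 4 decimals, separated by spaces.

1.4787 217.66 1.8048

ρ = √(x²+y²) = √(-1.012² + -0.781²) = 1.27832
φ = atan2(y, x) mod 360° = atan2(-0.781, -1.012) = 217.6588°
|p|² = ρ² + z² = 1.27832² + 0.308² = 1.72897
κ = 2ρ / |p|² = 2×1.27832 / 1.72897 = 1.47871
θ = 2·atan2(ρ, z) = 2·atan2(1.27832, 0.308) = 2.66872 rad
ℓ = θ/κ = 2.66872/1.47871 = 1.80477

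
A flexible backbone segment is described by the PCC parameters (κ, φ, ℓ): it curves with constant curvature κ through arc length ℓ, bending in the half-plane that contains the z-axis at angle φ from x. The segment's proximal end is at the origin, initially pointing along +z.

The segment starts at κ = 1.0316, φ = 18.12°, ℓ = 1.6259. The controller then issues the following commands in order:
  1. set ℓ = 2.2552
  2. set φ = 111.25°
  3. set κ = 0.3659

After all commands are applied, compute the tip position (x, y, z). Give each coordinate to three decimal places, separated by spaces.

-0.319 0.819 2.008

initial: κ=1.0316, φ=18.12°, ℓ=1.6259
cmd 1: set ℓ=2.2552 → (κ,φ,ℓ)=(1.0316,18.12°,2.2552) → tip=(1.5531,0.5082,0.7055)
cmd 2: set φ=111.25° → (κ,φ,ℓ)=(1.0316,111.25°,2.2552) → tip=(-0.5923,1.5230,0.7055)
cmd 3: set κ=0.3659 → (κ,φ,ℓ)=(0.3659,111.25°,2.2552) → tip=(-0.3185,0.8191,2.0078)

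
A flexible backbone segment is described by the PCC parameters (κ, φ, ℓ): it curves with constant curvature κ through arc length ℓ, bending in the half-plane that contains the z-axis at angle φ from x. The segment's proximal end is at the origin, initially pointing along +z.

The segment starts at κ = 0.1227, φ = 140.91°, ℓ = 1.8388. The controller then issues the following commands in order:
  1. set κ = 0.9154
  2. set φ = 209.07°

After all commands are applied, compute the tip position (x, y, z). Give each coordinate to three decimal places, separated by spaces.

initial: κ=0.1227, φ=140.91°, ℓ=1.8388
cmd 1: set κ=0.9154 → (κ,φ,ℓ)=(0.9154,140.91°,1.8388) → tip=(-0.9430,0.7661,1.0855)
cmd 2: set φ=209.07° → (κ,φ,ℓ)=(0.9154,209.07°,1.8388) → tip=(-1.0619,-0.5903,1.0855)

-1.062 -0.590 1.086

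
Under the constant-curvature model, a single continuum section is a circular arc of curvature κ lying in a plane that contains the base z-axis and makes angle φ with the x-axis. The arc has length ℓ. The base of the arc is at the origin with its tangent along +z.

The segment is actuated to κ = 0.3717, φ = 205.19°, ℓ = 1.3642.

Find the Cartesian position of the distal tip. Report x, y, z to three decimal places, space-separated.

-0.306 -0.144 1.306

θ = κ·ℓ = 0.3717 × 1.3642 = 0.50707 rad
ρ = (1 − cos θ)/κ = (1 − 0.87417)/0.3717 = 0.33853
z = sin θ / κ = 0.48562/0.3717 = 1.30649
x = ρ cos φ = 0.33853 × cos(205.19°) = -0.30633
y = ρ sin φ = 0.33853 × sin(205.19°) = -0.14408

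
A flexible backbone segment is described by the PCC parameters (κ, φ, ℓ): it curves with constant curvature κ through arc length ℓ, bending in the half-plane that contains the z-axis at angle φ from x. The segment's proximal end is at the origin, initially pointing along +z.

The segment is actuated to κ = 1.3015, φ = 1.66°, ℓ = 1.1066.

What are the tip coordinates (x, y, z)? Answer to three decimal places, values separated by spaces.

θ = κ·ℓ = 1.3015 × 1.1066 = 1.44024 rad
ρ = (1 − cos θ)/κ = (1 − 0.13019)/1.3015 = 0.66832
z = sin θ / κ = 0.99149/1.3015 = 0.76181
x = ρ cos φ = 0.66832 × cos(1.66°) = 0.66804
y = ρ sin φ = 0.66832 × sin(1.66°) = 0.01936

0.668 0.019 0.762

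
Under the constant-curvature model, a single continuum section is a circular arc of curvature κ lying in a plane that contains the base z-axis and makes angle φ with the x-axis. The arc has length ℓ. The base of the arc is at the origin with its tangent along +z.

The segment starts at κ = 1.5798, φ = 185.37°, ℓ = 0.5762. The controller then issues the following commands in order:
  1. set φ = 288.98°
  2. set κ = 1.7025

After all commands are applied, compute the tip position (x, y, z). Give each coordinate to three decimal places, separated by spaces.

initial: κ=1.5798, φ=185.37°, ℓ=0.5762
cmd 1: set φ=288.98° → (κ,φ,ℓ)=(1.5798,288.98°,0.5762) → tip=(0.0796,-0.2313,0.4999)
cmd 2: set κ=1.7025 → (κ,φ,ℓ)=(1.7025,288.98°,0.5762) → tip=(0.0848,-0.2465,0.4881)

0.085 -0.246 0.488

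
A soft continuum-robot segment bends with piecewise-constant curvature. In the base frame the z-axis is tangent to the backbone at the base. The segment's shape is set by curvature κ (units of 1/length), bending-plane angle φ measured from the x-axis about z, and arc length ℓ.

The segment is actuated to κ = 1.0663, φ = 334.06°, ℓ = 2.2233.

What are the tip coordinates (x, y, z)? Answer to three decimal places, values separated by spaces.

1.448 -0.704 0.653

θ = κ·ℓ = 1.0663 × 2.2233 = 2.37070 rad
ρ = (1 − cos θ)/κ = (1 − -0.71729)/1.0663 = 1.61052
z = sin θ / κ = 0.69677/1.0663 = 0.65345
x = ρ cos φ = 1.61052 × cos(334.06°) = 1.44826
y = ρ sin φ = 1.61052 × sin(334.06°) = -0.70449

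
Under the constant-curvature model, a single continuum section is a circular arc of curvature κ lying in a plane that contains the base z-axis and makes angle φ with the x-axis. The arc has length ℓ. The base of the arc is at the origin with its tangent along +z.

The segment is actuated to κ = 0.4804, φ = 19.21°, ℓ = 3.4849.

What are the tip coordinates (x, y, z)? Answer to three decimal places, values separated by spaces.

2.168 0.756 2.070

θ = κ·ℓ = 0.4804 × 3.4849 = 1.67415 rad
ρ = (1 − cos θ)/κ = (1 − -0.10317)/0.4804 = 2.29635
z = sin θ / κ = 0.99466/0.4804 = 2.07049
x = ρ cos φ = 2.29635 × cos(19.21°) = 2.16849
y = ρ sin φ = 2.29635 × sin(19.21°) = 0.75557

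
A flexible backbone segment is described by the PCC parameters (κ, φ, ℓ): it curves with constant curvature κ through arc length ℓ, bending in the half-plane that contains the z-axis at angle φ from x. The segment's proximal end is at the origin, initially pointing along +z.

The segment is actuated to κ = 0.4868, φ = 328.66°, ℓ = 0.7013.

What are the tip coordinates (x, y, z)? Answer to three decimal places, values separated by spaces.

0.101 -0.062 0.688

θ = κ·ℓ = 0.4868 × 0.7013 = 0.34139 rad
ρ = (1 − cos θ)/κ = (1 − 0.94229)/0.4868 = 0.11855
z = sin θ / κ = 0.33480/0.4868 = 0.68776
x = ρ cos φ = 0.11855 × cos(328.66°) = 0.10125
y = ρ sin φ = 0.11855 × sin(328.66°) = -0.06166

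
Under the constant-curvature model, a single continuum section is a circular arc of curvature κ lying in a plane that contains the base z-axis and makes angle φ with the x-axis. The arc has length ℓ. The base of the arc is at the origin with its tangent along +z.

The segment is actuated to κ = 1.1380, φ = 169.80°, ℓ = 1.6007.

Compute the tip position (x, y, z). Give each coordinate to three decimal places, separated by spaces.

-1.079 0.194 0.851

θ = κ·ℓ = 1.1380 × 1.6007 = 1.82160 rad
ρ = (1 − cos θ)/κ = (1 − -0.24818)/1.1380 = 1.09682
z = sin θ / κ = 0.96871/1.1380 = 0.85124
x = ρ cos φ = 1.09682 × cos(169.80°) = -1.07948
y = ρ sin φ = 1.09682 × sin(169.80°) = 0.19423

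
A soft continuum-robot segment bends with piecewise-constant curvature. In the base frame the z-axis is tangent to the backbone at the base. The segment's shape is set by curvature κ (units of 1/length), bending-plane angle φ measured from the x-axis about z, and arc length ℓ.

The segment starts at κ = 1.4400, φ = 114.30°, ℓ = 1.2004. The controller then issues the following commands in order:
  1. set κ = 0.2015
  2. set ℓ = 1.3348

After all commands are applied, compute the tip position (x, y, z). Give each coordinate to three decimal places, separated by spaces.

initial: κ=1.4400, φ=114.30°, ℓ=1.2004
cmd 1: set κ=0.2015 → (κ,φ,ℓ)=(0.2015,114.30°,1.2004) → tip=(-0.0595,0.1317,1.1887)
cmd 2: set ℓ=1.3348 → (κ,φ,ℓ)=(0.2015,114.30°,1.3348) → tip=(-0.0734,0.1626,1.3188)

-0.073 0.163 1.319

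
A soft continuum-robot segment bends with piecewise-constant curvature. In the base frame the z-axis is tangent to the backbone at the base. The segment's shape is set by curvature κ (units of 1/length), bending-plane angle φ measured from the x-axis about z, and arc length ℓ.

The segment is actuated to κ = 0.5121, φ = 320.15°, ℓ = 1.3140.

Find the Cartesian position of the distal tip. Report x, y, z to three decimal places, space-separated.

0.327 -0.273 1.217

θ = κ·ℓ = 0.5121 × 1.3140 = 0.67290 rad
ρ = (1 − cos θ)/κ = (1 − 0.78202)/0.5121 = 0.42566
z = sin θ / κ = 0.62326/0.5121 = 1.21706
x = ρ cos φ = 0.42566 × cos(320.15°) = 0.32679
y = ρ sin φ = 0.42566 × sin(320.15°) = -0.27276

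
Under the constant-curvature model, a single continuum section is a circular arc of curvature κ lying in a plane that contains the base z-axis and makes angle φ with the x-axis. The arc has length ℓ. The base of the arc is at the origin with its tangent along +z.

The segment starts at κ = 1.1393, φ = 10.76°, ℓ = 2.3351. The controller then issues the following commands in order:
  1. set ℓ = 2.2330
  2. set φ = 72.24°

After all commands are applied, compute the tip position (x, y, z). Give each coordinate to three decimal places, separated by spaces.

initial: κ=1.1393, φ=10.76°, ℓ=2.3351
cmd 1: set ℓ=2.2330 → (κ,φ,ℓ)=(1.1393,10.76°,2.2330) → tip=(1.5752,0.2993,0.4938)
cmd 2: set φ=72.24° → (κ,φ,ℓ)=(1.1393,72.24°,2.2330) → tip=(0.4891,1.5270,0.4938)

0.489 1.527 0.494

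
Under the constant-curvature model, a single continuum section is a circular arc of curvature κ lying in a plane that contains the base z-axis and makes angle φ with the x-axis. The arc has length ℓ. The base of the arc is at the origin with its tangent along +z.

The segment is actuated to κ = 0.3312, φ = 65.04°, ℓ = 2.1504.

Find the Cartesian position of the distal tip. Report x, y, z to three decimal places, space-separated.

θ = κ·ℓ = 0.3312 × 2.1504 = 0.71221 rad
ρ = (1 − cos θ)/κ = (1 − 0.75692)/0.3312 = 0.73394
z = sin θ / κ = 0.65351/0.3312 = 1.97316
x = ρ cos φ = 0.73394 × cos(65.04°) = 0.30971
y = ρ sin φ = 0.73394 × sin(65.04°) = 0.66540

0.310 0.665 1.973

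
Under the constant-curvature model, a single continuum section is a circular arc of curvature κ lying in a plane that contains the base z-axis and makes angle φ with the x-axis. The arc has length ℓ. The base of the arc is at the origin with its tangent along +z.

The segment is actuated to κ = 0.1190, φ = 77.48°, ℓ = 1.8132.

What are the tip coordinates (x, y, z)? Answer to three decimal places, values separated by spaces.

0.042 0.190 1.799

θ = κ·ℓ = 0.1190 × 1.8132 = 0.21577 rad
ρ = (1 − cos θ)/κ = (1 − 0.97681)/0.1190 = 0.19486
z = sin θ / κ = 0.21410/0.1190 = 1.79916
x = ρ cos φ = 0.19486 × cos(77.48°) = 0.04224
y = ρ sin φ = 0.19486 × sin(77.48°) = 0.19023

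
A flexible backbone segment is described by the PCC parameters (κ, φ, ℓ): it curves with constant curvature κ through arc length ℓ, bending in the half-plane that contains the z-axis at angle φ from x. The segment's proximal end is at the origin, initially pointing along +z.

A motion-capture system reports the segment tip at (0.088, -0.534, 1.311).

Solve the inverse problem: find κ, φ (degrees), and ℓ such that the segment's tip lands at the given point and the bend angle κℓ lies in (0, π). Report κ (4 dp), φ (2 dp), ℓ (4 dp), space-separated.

0.5381 279.36 1.4552

ρ = √(x²+y²) = √(0.088² + -0.534²) = 0.54120
φ = atan2(y, x) mod 360° = atan2(-0.534, 0.088) = 279.3579°
|p|² = ρ² + z² = 0.54120² + 1.311² = 2.01162
κ = 2ρ / |p|² = 2×0.54120 / 2.01162 = 0.53808
θ = 2·atan2(ρ, z) = 2·atan2(0.54120, 1.311) = 0.78301 rad
ℓ = θ/κ = 0.78301/0.53808 = 1.45521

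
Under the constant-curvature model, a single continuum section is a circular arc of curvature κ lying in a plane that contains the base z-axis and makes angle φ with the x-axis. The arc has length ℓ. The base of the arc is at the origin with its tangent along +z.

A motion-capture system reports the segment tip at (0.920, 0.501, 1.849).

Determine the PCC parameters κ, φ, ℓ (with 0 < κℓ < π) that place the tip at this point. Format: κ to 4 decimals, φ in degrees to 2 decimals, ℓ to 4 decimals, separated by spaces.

0.4639 28.57 2.2222

ρ = √(x²+y²) = √(0.920² + 0.501²) = 1.04757
φ = atan2(y, x) mod 360° = atan2(0.501, 0.920) = 28.5712°
|p|² = ρ² + z² = 1.04757² + 1.849² = 4.51620
κ = 2ρ / |p|² = 2×1.04757 / 4.51620 = 0.46392
θ = 2·atan2(ρ, z) = 2·atan2(1.04757, 1.849) = 1.03094 rad
ℓ = θ/κ = 1.03094/0.46392 = 2.22225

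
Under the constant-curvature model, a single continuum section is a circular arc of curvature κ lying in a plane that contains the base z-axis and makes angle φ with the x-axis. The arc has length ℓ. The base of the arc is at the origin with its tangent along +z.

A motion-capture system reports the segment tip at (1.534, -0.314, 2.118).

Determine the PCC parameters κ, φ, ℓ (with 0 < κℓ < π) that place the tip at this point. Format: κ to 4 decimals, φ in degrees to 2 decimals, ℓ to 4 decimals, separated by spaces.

0.4514 348.43 2.8206

ρ = √(x²+y²) = √(1.534² + -0.314²) = 1.56581
φ = atan2(y, x) mod 360° = atan2(-0.314, 1.534) = 348.4317°
|p|² = ρ² + z² = 1.56581² + 2.118² = 6.93768
κ = 2ρ / |p|² = 2×1.56581 / 6.93768 = 0.45139
θ = 2·atan2(ρ, z) = 2·atan2(1.56581, 2.118) = 1.27322 rad
ℓ = θ/κ = 1.27322/0.45139 = 2.82064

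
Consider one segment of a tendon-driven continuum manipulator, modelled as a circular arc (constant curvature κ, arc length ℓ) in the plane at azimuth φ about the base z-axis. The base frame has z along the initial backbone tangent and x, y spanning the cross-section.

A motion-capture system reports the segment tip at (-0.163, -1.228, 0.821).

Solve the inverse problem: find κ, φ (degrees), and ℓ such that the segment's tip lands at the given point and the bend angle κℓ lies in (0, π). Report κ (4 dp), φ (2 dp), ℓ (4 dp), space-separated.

ρ = √(x²+y²) = √(-0.163² + -1.228²) = 1.23877
φ = atan2(y, x) mod 360° = atan2(-1.228, -0.163) = 262.4390°
|p|² = ρ² + z² = 1.23877² + 0.821² = 2.20859
κ = 2ρ / |p|² = 2×1.23877 / 2.20859 = 1.12177
θ = 2·atan2(ρ, z) = 2·atan2(1.23877, 0.821) = 1.97102 rad
ℓ = θ/κ = 1.97102/1.12177 = 1.75705

1.1218 262.44 1.7571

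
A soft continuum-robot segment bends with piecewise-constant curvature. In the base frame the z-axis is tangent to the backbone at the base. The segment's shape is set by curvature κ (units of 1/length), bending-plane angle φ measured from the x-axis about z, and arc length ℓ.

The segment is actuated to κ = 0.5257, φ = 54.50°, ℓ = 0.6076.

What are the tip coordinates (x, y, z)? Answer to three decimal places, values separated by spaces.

θ = κ·ℓ = 0.5257 × 0.6076 = 0.31942 rad
ρ = (1 − cos θ)/κ = (1 − 0.94942)/0.5257 = 0.09622
z = sin θ / κ = 0.31401/0.5257 = 0.59732
x = ρ cos φ = 0.09622 × cos(54.50°) = 0.05587
y = ρ sin φ = 0.09622 × sin(54.50°) = 0.07833

0.056 0.078 0.597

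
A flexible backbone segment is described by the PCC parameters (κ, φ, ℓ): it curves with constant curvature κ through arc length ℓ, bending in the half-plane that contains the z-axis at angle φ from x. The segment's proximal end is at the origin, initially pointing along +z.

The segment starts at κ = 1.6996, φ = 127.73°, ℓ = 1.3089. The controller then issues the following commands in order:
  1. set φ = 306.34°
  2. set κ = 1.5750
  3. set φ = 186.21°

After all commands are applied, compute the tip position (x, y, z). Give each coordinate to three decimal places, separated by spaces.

initial: κ=1.6996, φ=127.73°, ℓ=1.3089
cmd 1: set φ=306.34° → (κ,φ,ℓ)=(1.6996,306.34°,1.3089) → tip=(0.5607,-0.7622,0.4670)
cmd 2: set κ=1.5750 → (κ,φ,ℓ)=(1.5750,306.34°,1.3089) → tip=(0.5535,-0.7525,0.5600)
cmd 3: set φ=186.21° → (κ,φ,ℓ)=(1.5750,186.21°,1.3089) → tip=(-0.9287,-0.1010,0.5600)

-0.929 -0.101 0.560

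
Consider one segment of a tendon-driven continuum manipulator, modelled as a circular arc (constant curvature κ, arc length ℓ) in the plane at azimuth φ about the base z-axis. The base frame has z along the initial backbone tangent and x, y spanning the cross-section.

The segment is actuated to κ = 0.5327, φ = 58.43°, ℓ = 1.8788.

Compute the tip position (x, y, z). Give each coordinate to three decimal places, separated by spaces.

0.452 0.736 1.580

θ = κ·ℓ = 0.5327 × 1.8788 = 1.00084 rad
ρ = (1 − cos θ)/κ = (1 − 0.53960)/0.5327 = 0.86428
z = sin θ / κ = 0.84192/0.5327 = 1.58048
x = ρ cos φ = 0.86428 × cos(58.43°) = 0.45249
y = ρ sin φ = 0.86428 × sin(58.43°) = 0.73637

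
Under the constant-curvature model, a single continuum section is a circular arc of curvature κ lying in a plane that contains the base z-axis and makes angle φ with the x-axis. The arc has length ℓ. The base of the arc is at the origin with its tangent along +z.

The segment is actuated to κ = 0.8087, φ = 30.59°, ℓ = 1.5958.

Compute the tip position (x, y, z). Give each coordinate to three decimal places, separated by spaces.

θ = κ·ℓ = 0.8087 × 1.5958 = 1.29052 rad
ρ = (1 − cos θ)/κ = (1 − 0.27662)/0.8087 = 0.89450
z = sin θ / κ = 0.96098/0.8087 = 1.18830
x = ρ cos φ = 0.89450 × cos(30.59°) = 0.77001
y = ρ sin φ = 0.89450 × sin(30.59°) = 0.45520

0.770 0.455 1.188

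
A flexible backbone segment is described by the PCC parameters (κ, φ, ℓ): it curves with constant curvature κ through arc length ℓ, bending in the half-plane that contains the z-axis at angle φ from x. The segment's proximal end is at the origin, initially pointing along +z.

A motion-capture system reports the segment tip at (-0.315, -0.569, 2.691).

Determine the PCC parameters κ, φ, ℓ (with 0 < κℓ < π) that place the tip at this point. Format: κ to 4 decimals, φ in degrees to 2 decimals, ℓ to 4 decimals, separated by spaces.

ρ = √(x²+y²) = √(-0.315² + -0.569²) = 0.65037
φ = atan2(y, x) mod 360° = atan2(-0.569, -0.315) = 241.0310°
|p|² = ρ² + z² = 0.65037² + 2.691² = 7.66447
κ = 2ρ / |p|² = 2×0.65037 / 7.66447 = 0.16971
θ = 2·atan2(ρ, z) = 2·atan2(0.65037, 2.691) = 0.47427 rad
ℓ = θ/κ = 0.47427/0.16971 = 2.79460

0.1697 241.03 2.7946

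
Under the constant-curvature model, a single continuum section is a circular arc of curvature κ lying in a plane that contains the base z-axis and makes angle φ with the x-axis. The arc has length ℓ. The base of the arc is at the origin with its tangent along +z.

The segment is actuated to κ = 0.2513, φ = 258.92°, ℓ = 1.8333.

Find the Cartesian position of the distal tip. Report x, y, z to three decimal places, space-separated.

-0.080 -0.407 1.769

θ = κ·ℓ = 0.2513 × 1.8333 = 0.46071 rad
ρ = (1 − cos θ)/κ = (1 − 0.89574)/0.2513 = 0.41489
z = sin θ / κ = 0.44458/0.2513 = 1.76913
x = ρ cos φ = 0.41489 × cos(258.92°) = -0.07973
y = ρ sin φ = 0.41489 × sin(258.92°) = -0.40716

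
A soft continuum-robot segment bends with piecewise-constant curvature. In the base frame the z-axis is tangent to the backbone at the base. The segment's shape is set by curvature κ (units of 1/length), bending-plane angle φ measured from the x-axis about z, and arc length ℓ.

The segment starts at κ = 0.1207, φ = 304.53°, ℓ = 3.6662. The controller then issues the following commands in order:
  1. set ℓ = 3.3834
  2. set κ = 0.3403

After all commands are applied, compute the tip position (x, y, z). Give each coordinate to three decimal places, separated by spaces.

0.987 -1.435 2.684

initial: κ=0.1207, φ=304.53°, ℓ=3.6662
cmd 1: set ℓ=3.3834 → (κ,φ,ℓ)=(0.1207,304.53°,3.3834) → tip=(0.3862,-0.5613,3.2901)
cmd 2: set κ=0.3403 → (κ,φ,ℓ)=(0.3403,304.53°,3.3834) → tip=(0.9874,-1.4350,2.6839)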